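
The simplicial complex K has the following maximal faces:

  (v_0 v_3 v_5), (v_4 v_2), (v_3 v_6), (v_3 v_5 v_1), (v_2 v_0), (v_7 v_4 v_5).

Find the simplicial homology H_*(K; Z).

Order the vertices as v_0 < v_1 < v_2 < v_3 < v_4 < v_5 < v_6 < v_7. Listing each simplex with vertices in this order, K has dimension 2 with simplices:

  0-simplices (8): [v_0], [v_1], [v_2], [v_3], [v_4], [v_5], [v_6], [v_7]
  1-simplices (11): [v_0,v_2], [v_0,v_3], [v_0,v_5], [v_1,v_3], [v_1,v_5], [v_2,v_4], [v_3,v_5], [v_3,v_6], [v_4,v_5], [v_4,v_7], [v_5,v_7]
  2-simplices (3): [v_0,v_3,v_5], [v_1,v_3,v_5], [v_4,v_5,v_7]

so the chain groups are C_0 ≅ Z^8, C_1 ≅ Z^11, C_2 ≅ Z^3.

The boundary map ∂_1: C_1 → C_0 is given by ∂[p,q] = [q] − [p]. For instance
  ∂[v_0,v_2] = [v_2] − [v_0].
The resulting 8×11 matrix has rank 7, and its Smith normal form has invariant factors (1,1,1,1,1,1,1).

The boundary map ∂_2: C_2 → C_1 sends each 2-simplex [p,q,r] to [q,r] − [p,r] + [p,q]. For instance
  ∂[v_0,v_3,v_5] = [v_3,v_5] − [v_0,v_5] + [v_0,v_3],
  ∂[v_4,v_5,v_7] = [v_5,v_7] − [v_4,v_7] + [v_4,v_5].
The resulting 11×3 matrix has rank 3, and its Smith normal form has invariant factors (1,1,1).

Now H_k = ker ∂_k / im ∂_{k+1}, so:

  H_0: rank C_0 − rank ∂_1 = 8 − 7 = 1, and the invariant factors of ∂_1 are all 1, so H_0 = Z.
  H_1: rank ker ∂_1 − rank ∂_2 = (11 − 7) − 3 = 1, and the invariant factors of ∂_2 are all 1, so H_1 = Z.
  H_2: rank ker ∂_2 − rank ∂_3 = (3 − 3) − 0 = 0, and there is no ∂_3, so H_2 = 0.

H_0 = Z,  H_1 = Z,  H_2 = 0.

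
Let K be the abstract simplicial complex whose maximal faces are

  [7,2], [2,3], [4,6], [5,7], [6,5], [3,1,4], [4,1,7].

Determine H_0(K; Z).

Order the vertices as 1 < 2 < 3 < 4 < 5 < 6 < 7. Listing each simplex with vertices in this order, K has dimension 2 with simplices:

  0-simplices (7): [1], [2], [3], [4], [5], [6], [7]
  1-simplices (10): [1,3], [1,4], [1,7], [2,3], [2,7], [3,4], [4,6], [4,7], [5,6], [5,7]
  2-simplices (2): [1,3,4], [1,4,7]

so the chain groups are C_0 ≅ Z^7, C_1 ≅ Z^10, C_2 ≅ Z^2.

The boundary map ∂_1: C_1 → C_0 maps an edge to its endpoints' difference, ∂[p,q] = q − p. For instance
  ∂[5,6] = [6] − [5].
The 7×10 boundary matrix has rank 6 and Smith normal form diag(1,1,1,1,1,1).

The boundary map ∂_2: C_2 → C_1 acts by ∂[p,q,r] = [q,r] − [p,r] + [p,q]. For instance
  ∂[1,4,7] = [4,7] − [1,7] + [1,4],
  ∂[1,3,4] = [3,4] − [1,4] + [1,3].
This gives a 10×2 integer matrix of rank 2; reducing to Smith normal form yields diagonal entries (1,1).

From H_k ≅ ker(∂_k) / im(∂_{k+1}) we obtain:

  H_0: rank C_0 − rank ∂_1 = 7 − 6 = 1, and the invariant factors of ∂_1 are all 1, so H_0 = Z.

H_0 ≅ Z.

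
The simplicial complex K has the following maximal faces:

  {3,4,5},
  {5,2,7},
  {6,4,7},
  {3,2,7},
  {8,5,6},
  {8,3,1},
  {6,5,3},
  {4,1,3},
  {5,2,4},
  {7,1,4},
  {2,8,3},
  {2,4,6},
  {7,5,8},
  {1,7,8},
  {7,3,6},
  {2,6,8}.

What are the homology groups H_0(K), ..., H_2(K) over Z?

H_0 ≅ Z,  H_1 ≅ Z^2,  H_2 ≅ Z.

Take the total order 1 < 2 < 3 < 4 < 5 < 6 < 7 < 8 on the vertex set. Then K (dimension 2) consists of the simplices:

  0-simplices (8): [1], [2], [3], [4], [5], [6], [7], [8]
  1-simplices (24): (24 of them)
  2-simplices (16): [1,3,4], [1,3,8], [1,4,7], [1,7,8], [2,3,7], [2,3,8], [2,4,5], [2,4,6], [2,5,7], [2,6,8], [3,4,5], [3,5,6], [3,6,7], [4,6,7], [5,6,8], [5,7,8]

Hence C_0 ≅ Z^8, C_1 ≅ Z^24, C_2 ≅ Z^16.

The boundary map ∂_1: C_1 → C_0 is given by ∂[p,q] = [q] − [p]. For instance
  ∂[5,6] = [6] − [5].
As a 8×24 matrix over Z this has rank 7, with invariant factors (1,1,1,1,1,1,1).

∂_2: C_2 → C_1 acts by ∂[p,q,r] = [q,r] − [p,r] + [p,q]. For instance
  ∂[2,5,7] = [5,7] − [2,7] + [2,5],
  ∂[3,5,6] = [5,6] − [3,6] + [3,5].
This gives a 24×16 integer matrix of rank 15; reducing to Smith normal form yields diagonal entries (1,1,1,1,1,1,1,1,1,1,1,1,1,1,1).

Computing H_k = (kernel of ∂_k) / (image of ∂_{k+1}):

  H_0: rank C_0 − rank ∂_1 = 8 − 7 = 1, and the invariant factors of ∂_1 are all 1, so H_0 = Z.
  H_1: rank ker ∂_1 − rank ∂_2 = (24 − 7) − 15 = 2, and the invariant factors of ∂_2 are all 1, so H_1 = Z^2.
  H_2: rank ker ∂_2 − rank ∂_3 = (16 − 15) − 0 = 1, and there is no ∂_3, so H_2 = Z.

As a check, the Euler characteristic is 8 − 24 + 16 = 0, which agrees with 1 − 2 + 1 = 0.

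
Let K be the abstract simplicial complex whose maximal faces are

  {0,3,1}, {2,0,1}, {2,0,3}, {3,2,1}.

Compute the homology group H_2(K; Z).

K has 4 vertices, 6 edges, 4 triangles.
rank ∂_2 = 3, rank ∂_3 = 0 ⇒ b_2 = 4 − 3 − 0 = 1. So H_2 = Z.

H_2 = Z.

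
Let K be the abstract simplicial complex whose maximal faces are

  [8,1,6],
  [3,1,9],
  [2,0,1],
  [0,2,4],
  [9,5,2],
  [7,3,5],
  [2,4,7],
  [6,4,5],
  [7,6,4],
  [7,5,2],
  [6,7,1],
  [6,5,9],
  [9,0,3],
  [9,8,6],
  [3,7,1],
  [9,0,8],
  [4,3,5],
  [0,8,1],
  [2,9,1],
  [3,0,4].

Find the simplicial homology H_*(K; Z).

H_0 = Z,  H_1 = Z × Z/2,  H_2 = 0.

Order the vertices as 0 < 1 < 2 < 3 < 4 < 5 < 6 < 7 < 8 < 9. Listing each simplex with vertices in this order, K has dimension 2 with simplices:

  0-simplices (10): [0], [1], [2], [3], [4], [5], [6], [7], [8], [9]
  1-simplices (30): (30 of them)
  2-simplices (20): (20 of them)

Hence C_0 ≅ Z^10, C_1 ≅ Z^30, C_2 ≅ Z^20.

∂_1: C_1 → C_0 maps an edge to its endpoints' difference, ∂[p,q] = q − p.
As a 10×30 matrix over Z this has rank 9, with invariant factors (1,1,1,1,1,1,1,1,1).

∂_2: C_2 → C_1 acts by ∂[p,q,r] = [q,r] − [p,r] + [p,q]. For instance
  ∂[2,5,9] = [5,9] − [2,9] + [2,5],
  ∂[0,1,2] = [1,2] − [0,2] + [0,1].
The resulting 30×20 matrix has rank 20, and its Smith normal form has invariant factors (1,1,1,1,1,1,1,1,1,1,1,1,1,1,1,1,1,1,1,2).

Reading off H_k = ker ∂_k / im ∂_{k+1}:

  H_0: rank C_0 − rank ∂_1 = 10 − 9 = 1, and the invariant factors of ∂_1 are all 1, so H_0 ≅ Z.
  H_1: rank ker ∂_1 − rank ∂_2 = (30 − 9) − 20 = 1, and ∂_2 has invariant factor 2 > 1, so H_1 ≅ Z × Z/2.
  H_2: rank ker ∂_2 − rank ∂_3 = (20 − 20) − 0 = 0, and there is no ∂_3, so H_2 ≅ 0.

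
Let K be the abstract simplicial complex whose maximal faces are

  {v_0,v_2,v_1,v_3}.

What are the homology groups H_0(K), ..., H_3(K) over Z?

We work with the vertex ordering v_0 < v_1 < v_2 < v_3. The simplices of K, each written with vertices in increasing order, are:

  0-simplices (4): [v_0], [v_1], [v_2], [v_3]
  1-simplices (6): [v_0,v_1], [v_0,v_2], [v_0,v_3], [v_1,v_2], [v_1,v_3], [v_2,v_3]
  2-simplices (4): [v_0,v_1,v_2], [v_0,v_1,v_3], [v_0,v_2,v_3], [v_1,v_2,v_3]
  3-simplices (1): [v_0,v_1,v_2,v_3]

giving chain groups C_0 ≅ Z^4, C_1 ≅ Z^6, C_2 ≅ Z^4, C_3 ≅ Z^1.

∂_1: C_1 → C_0 maps an edge to its endpoints' difference, ∂[p,q] = q − p. For instance
  ∂[v_2,v_3] = [v_3] − [v_2].
The resulting 4×6 matrix has rank 3, and its Smith normal form has invariant factors (1,1,1).

The boundary map ∂_2: C_2 → C_1 maps a triangle to the signed sum of its edges. For instance
  ∂[v_0,v_1,v_2] = [v_1,v_2] − [v_0,v_2] + [v_0,v_1],
  ∂[v_0,v_2,v_3] = [v_2,v_3] − [v_0,v_3] + [v_0,v_2].
The 6×4 boundary matrix has rank 3 and Smith normal form diag(1,1,1).

∂_3: C_3 → C_2 sends each 3-simplex σ to the alternating sum Σ_i (−1)^i (σ with its i-th vertex removed). For instance
  ∂[v_0,v_1,v_2,v_3] = [v_1,v_2,v_3] − [v_0,v_2,v_3] + [v_0,v_1,v_3] − [v_0,v_1,v_2].
As a 4×1 matrix over Z this has rank 1, with invariant factors (1).

Reading off H_k = ker ∂_k / im ∂_{k+1}:

  H_0: rank C_0 − rank ∂_1 = 4 − 3 = 1, and the invariant factors of ∂_1 are all 1, so H_0 = Z.
  H_1: rank ker ∂_1 − rank ∂_2 = (6 − 3) − 3 = 0, and the invariant factors of ∂_2 are all 1, so H_1 = 0.
  H_2: rank ker ∂_2 − rank ∂_3 = (4 − 3) − 1 = 0, and the invariant factors of ∂_3 are all 1, so H_2 = 0.
  H_3: rank ker ∂_3 − rank ∂_4 = (1 − 1) − 0 = 0, and there is no ∂_4, so H_3 = 0.

As a check, the Euler characteristic is 4 − 6 + 4 − 1 = 1, which agrees with 1 − 0 + 0 − 0 = 1.

H_0 ≅ Z,  H_1 = 0,  H_2 = 0,  H_3 = 0.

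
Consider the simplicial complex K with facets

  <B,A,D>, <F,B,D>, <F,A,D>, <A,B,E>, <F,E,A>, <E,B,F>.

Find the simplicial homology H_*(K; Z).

H_0 = Z,  H_1 = 0,  H_2 = Z.

Fix the vertex order A < B < D < E < F and write every simplex with vertices in increasing order. Then dim K = 2 and the simplices of K are:

  0-simplices (5): A, B, D, E, F
  1-simplices (9): AB, AD, AE, AF, BD, BE, BF, DF, EF
  2-simplices (6): ABD, ABE, ADF, AEF, BDF, BEF

Hence C_0 ≅ Z^5, C_1 ≅ Z^9, C_2 ≅ Z^6.

The boundary map ∂_1: C_1 → C_0 maps an edge to its endpoints' difference, ∂[p,q] = q − p.
As a 5×9 matrix over Z this has rank 4, with invariant factors (1,1,1,1).

∂_2: C_2 → C_1 acts by ∂[p,q,r] = [q,r] − [p,r] + [p,q]. For instance
  ∂ABD = BD − AD + AB,
  ∂AEF = EF − AF + AE.
The 9×6 boundary matrix has rank 5 and Smith normal form diag(1,1,1,1,1).

From H_k ≅ ker(∂_k) / im(∂_{k+1}) we obtain:

  H_0: rank C_0 − rank ∂_1 = 5 − 4 = 1, and the invariant factors of ∂_1 are all 1, so H_0 = Z.
  H_1: rank ker ∂_1 − rank ∂_2 = (9 − 4) − 5 = 0, and the invariant factors of ∂_2 are all 1, so H_1 = 0.
  H_2: rank ker ∂_2 − rank ∂_3 = (6 − 5) − 0 = 1, and there is no ∂_3, so H_2 = Z.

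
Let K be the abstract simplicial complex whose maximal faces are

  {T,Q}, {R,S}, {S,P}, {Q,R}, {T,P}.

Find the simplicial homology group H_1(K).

H_1 = Z.

Order the vertices as P < Q < R < S < T. Listing each simplex with vertices in this order, K has dimension 1 with simplices:

  0-simplices (5): P, Q, R, S, T
  1-simplices (5): PS, PT, QR, QT, RS

so the chain groups are C_0 ≅ Z^5, C_1 ≅ Z^5.

Boundary ∂_1: C_1 → C_0 maps an edge to its endpoints' difference, ∂[p,q] = q − p.
The resulting 5×5 matrix has rank 4, and its Smith normal form has invariant factors (1,1,1,1).

Computing H_k = (kernel of ∂_k) / (image of ∂_{k+1}):

  H_1: rank ker ∂_1 − rank ∂_2 = (5 − 4) − 0 = 1, and there is no ∂_2, so H_1 ≅ Z.

(K is a triangulation of the circle S^1.)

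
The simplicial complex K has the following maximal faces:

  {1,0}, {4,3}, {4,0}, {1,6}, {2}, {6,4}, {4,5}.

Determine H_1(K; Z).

H_1 ≅ Z.

We work with the vertex ordering 0 < 1 < 2 < 3 < 4 < 5 < 6. The simplices of K, each written with vertices in increasing order, are:

  0-simplices (7): [0], [1], [2], [3], [4], [5], [6]
  1-simplices (6): [0,1], [0,4], [1,6], [3,4], [4,5], [4,6]

so the chain groups are C_0 ≅ Z^7, C_1 ≅ Z^6.

The boundary map ∂_1: C_1 → C_0 sends each edge [p,q] (with p < q) to q − p.
This gives a 7×6 integer matrix of rank 5; reducing to Smith normal form yields diagonal entries (1,1,1,1,1).

Now H_k = ker ∂_k / im ∂_{k+1}, so:

  H_1: rank ker ∂_1 − rank ∂_2 = (6 − 5) − 0 = 1, and there is no ∂_2, so H_1 ≅ Z.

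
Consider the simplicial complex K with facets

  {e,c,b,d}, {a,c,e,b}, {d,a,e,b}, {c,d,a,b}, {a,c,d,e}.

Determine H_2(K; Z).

H_2 = 0.

We work with the vertex ordering a < b < c < d < e. The simplices of K, each written with vertices in increasing order, are:

  0-simplices (5): a, b, c, d, e
  1-simplices (10): ab, ac, ad, ae, bc, bd, be, cd, ce, de
  2-simplices (10): abc, abd, abe, acd, ace, ade, bcd, bce, bde, cde
  3-simplices (5): abcd, abce, abde, acde, bcde

so the chain groups are C_0 ≅ Z^5, C_1 ≅ Z^10, C_2 ≅ Z^10, C_3 ≅ Z^5.

Boundary ∂_1: C_1 → C_0 maps an edge to its endpoints' difference, ∂[p,q] = q − p. For instance
  ∂bd = d − b.
The 5×10 boundary matrix has rank 4 and Smith normal form diag(1,1,1,1).

Boundary ∂_2: C_2 → C_1 acts by ∂[p,q,r] = [q,r] − [p,r] + [p,q]. For instance
  ∂ade = de − ae + ad,
  ∂acd = cd − ad + ac.
This gives a 10×10 integer matrix of rank 6; reducing to Smith normal form yields diagonal entries (1,1,1,1,1,1).

The boundary map ∂_3: C_3 → C_2 sends each 3-simplex σ to the alternating sum Σ_i (−1)^i (σ with its i-th vertex removed). For instance
  ∂abde = bde − ade + abe − abd,
  ∂abcd = bcd − acd + abd − abc.
This gives a 10×5 integer matrix of rank 4; reducing to Smith normal form yields diagonal entries (1,1,1,1).

Computing H_k = (kernel of ∂_k) / (image of ∂_{k+1}):

  H_2: rank ker ∂_2 − rank ∂_3 = (10 − 6) − 4 = 0, and the invariant factors of ∂_3 are all 1, so H_2 ≅ 0.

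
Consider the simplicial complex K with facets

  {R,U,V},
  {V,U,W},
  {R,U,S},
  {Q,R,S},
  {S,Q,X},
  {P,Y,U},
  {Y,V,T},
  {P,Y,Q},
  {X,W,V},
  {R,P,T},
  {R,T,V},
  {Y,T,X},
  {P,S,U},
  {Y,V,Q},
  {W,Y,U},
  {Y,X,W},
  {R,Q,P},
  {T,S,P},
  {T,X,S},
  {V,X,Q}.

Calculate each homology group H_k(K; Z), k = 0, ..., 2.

K has 10 vertices, 30 edges, 20 triangles.
rank ∂_0 = 0, rank ∂_1 = 9 ⇒ b_0 = 10 − 0 − 9 = 1; all invariant factors of ∂_1 are 1 so no torsion. So H_0 ≅ Z.
rank ∂_1 = 9, rank ∂_2 = 20 ⇒ b_1 = 30 − 9 − 20 = 1; ∂_2 has invariant factor(s) [2] giving torsion. So H_1 ≅ Z ⊕ Z/2.
rank ∂_2 = 20, rank ∂_3 = 0 ⇒ b_2 = 20 − 20 − 0 = 0. So H_2 ≅ 0.

H_0 ≅ Z,  H_1 ≅ Z ⊕ Z/2,  H_2 = 0.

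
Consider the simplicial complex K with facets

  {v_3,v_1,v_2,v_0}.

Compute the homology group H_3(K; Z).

H_3 = 0.

Take the total order v_0 < v_1 < v_2 < v_3 on the vertex set. Then K (dimension 3) consists of the simplices:

  0-simplices (4): [v_0], [v_1], [v_2], [v_3]
  1-simplices (6): [v_0,v_1], [v_0,v_2], [v_0,v_3], [v_1,v_2], [v_1,v_3], [v_2,v_3]
  2-simplices (4): [v_0,v_1,v_2], [v_0,v_1,v_3], [v_0,v_2,v_3], [v_1,v_2,v_3]
  3-simplices (1): [v_0,v_1,v_2,v_3]

Hence C_0 ≅ Z^4, C_1 ≅ Z^6, C_2 ≅ Z^4, C_3 ≅ Z^1.

The boundary map ∂_1: C_1 → C_0 is given by ∂[p,q] = [q] − [p].
The resulting 4×6 matrix has rank 3, and its Smith normal form has invariant factors (1,1,1).

The boundary map ∂_2: C_2 → C_1 acts by ∂[p,q,r] = [q,r] − [p,r] + [p,q]. For instance
  ∂[v_0,v_1,v_3] = [v_1,v_3] − [v_0,v_3] + [v_0,v_1],
  ∂[v_0,v_1,v_2] = [v_1,v_2] − [v_0,v_2] + [v_0,v_1].
This gives a 6×4 integer matrix of rank 3; reducing to Smith normal form yields diagonal entries (1,1,1).

Boundary ∂_3: C_3 → C_2 sends each 3-simplex σ to the alternating sum Σ_i (−1)^i (σ with its i-th vertex removed). For instance
  ∂[v_0,v_1,v_2,v_3] = [v_1,v_2,v_3] − [v_0,v_2,v_3] + [v_0,v_1,v_3] − [v_0,v_1,v_2].
The 4×1 boundary matrix has rank 1 and Smith normal form diag(1).

Now H_k = ker ∂_k / im ∂_{k+1}, so:

  H_3: rank ker ∂_3 − rank ∂_4 = (1 − 1) − 0 = 0, and there is no ∂_4, so H_3 ≅ 0.

(K is a triangulation of the 3-simplex.)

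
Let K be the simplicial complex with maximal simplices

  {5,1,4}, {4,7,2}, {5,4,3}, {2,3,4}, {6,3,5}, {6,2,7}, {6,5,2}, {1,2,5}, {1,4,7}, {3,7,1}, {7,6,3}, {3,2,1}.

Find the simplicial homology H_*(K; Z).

H_0 ≅ Z,  H_1 ≅ Z/2Z,  H_2 = 0.

Order the vertices as 1 < 2 < 3 < 4 < 5 < 6 < 7. Listing each simplex with vertices in this order, K has dimension 2 with simplices:

  0-simplices (7): [1], [2], [3], [4], [5], [6], [7]
  1-simplices (18): [1,2], [1,3], [1,4], [1,5], [1,7], [2,3], [2,4], [2,5], [2,6], [2,7], [3,4], [3,5], [3,6], [3,7], [4,5], [4,7], [5,6], [6,7]
  2-simplices (12): [1,2,3], [1,2,5], [1,3,7], [1,4,5], [1,4,7], [2,3,4], [2,4,7], [2,5,6], [2,6,7], [3,4,5], [3,5,6], [3,6,7]

Hence C_0 ≅ Z^7, C_1 ≅ Z^18, C_2 ≅ Z^12.

Boundary ∂_1: C_1 → C_0 maps an edge to its endpoints' difference, ∂[p,q] = q − p.
This gives a 7×18 integer matrix of rank 6; reducing to Smith normal form yields diagonal entries (1,1,1,1,1,1).

∂_2: C_2 → C_1 maps a triangle to the signed sum of its edges. For instance
  ∂[2,6,7] = [6,7] − [2,7] + [2,6],
  ∂[2,4,7] = [4,7] − [2,7] + [2,4].
This gives a 18×12 integer matrix of rank 12; reducing to Smith normal form yields diagonal entries (1,1,1,1,1,1,1,1,1,1,1,2).

From H_k ≅ ker(∂_k) / im(∂_{k+1}) we obtain:

  H_0: rank C_0 − rank ∂_1 = 7 − 6 = 1, and the invariant factors of ∂_1 are all 1, so H_0 = Z.
  H_1: rank ker ∂_1 − rank ∂_2 = (18 − 6) − 12 = 0, and ∂_2 has invariant factor 2 > 1, so H_1 = Z/2Z.
  H_2: rank ker ∂_2 − rank ∂_3 = (12 − 12) − 0 = 0, and there is no ∂_3, so H_2 = 0.

As a check, the Euler characteristic is 7 − 18 + 12 = 1, which agrees with 1 − 0 + 0 = 1.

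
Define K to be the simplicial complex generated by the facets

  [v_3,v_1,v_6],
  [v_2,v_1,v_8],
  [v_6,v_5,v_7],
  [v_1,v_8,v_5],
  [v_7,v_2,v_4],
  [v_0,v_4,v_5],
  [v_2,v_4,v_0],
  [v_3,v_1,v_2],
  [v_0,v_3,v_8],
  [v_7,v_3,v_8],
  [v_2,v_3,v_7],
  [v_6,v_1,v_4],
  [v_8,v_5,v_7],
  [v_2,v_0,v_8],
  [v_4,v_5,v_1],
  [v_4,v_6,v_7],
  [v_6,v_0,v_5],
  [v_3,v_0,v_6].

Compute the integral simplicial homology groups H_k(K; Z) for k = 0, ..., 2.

Fix the vertex order v_0 < v_1 < v_2 < v_3 < v_4 < v_5 < v_6 < v_7 < v_8 and write every simplex with vertices in increasing order. Then dim K = 2 and the simplices of K are:

  0-simplices (9): [v_0], [v_1], [v_2], [v_3], [v_4], [v_5], [v_6], [v_7], [v_8]
  1-simplices (27): (27 of them)
  2-simplices (18): (18 of them)

so the chain groups are C_0 ≅ Z^9, C_1 ≅ Z^27, C_2 ≅ Z^18.

∂_1: C_1 → C_0 maps an edge to its endpoints' difference, ∂[p,q] = q − p. For instance
  ∂[v_1,v_6] = [v_6] − [v_1].
The 9×27 boundary matrix has rank 8 and Smith normal form diag(1,1,1,1,1,1,1,1).

Boundary ∂_2: C_2 → C_1 acts by ∂[p,q,r] = [q,r] − [p,r] + [p,q]. For instance
  ∂[v_1,v_5,v_8] = [v_5,v_8] − [v_1,v_8] + [v_1,v_5],
  ∂[v_1,v_3,v_6] = [v_3,v_6] − [v_1,v_6] + [v_1,v_3].
The resulting 27×18 matrix has rank 18, and its Smith normal form has invariant factors (1,1,1,1,1,1,1,1,1,1,1,1,1,1,1,1,1,2).

Computing H_k = (kernel of ∂_k) / (image of ∂_{k+1}):

  H_0: rank C_0 − rank ∂_1 = 9 − 8 = 1, and the invariant factors of ∂_1 are all 1, so H_0 = Z.
  H_1: rank ker ∂_1 − rank ∂_2 = (27 − 8) − 18 = 1, and ∂_2 has invariant factor 2 > 1, so H_1 = Z × Z/2.
  H_2: rank ker ∂_2 − rank ∂_3 = (18 − 18) − 0 = 0, and there is no ∂_3, so H_2 = 0.

As a check, the Euler characteristic is 9 − 27 + 18 = 0, which agrees with 1 − 1 + 0 = 0.

H_0 ≅ Z,  H_1 ≅ Z × Z/2,  H_2 = 0.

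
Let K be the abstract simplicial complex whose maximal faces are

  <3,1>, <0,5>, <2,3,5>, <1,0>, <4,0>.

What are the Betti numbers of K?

b_0 = 1, b_1 = 1, b_2 = 0.

We work with the vertex ordering 0 < 1 < 2 < 3 < 4 < 5. The simplices of K, each written with vertices in increasing order, are:

  0-simplices (6): [0], [1], [2], [3], [4], [5]
  1-simplices (7): [0,1], [0,4], [0,5], [1,3], [2,3], [2,5], [3,5]
  2-simplices (1): [2,3,5]

Hence C_0 ≅ Z^6, C_1 ≅ Z^7, C_2 ≅ Z^1.

The boundary map ∂_1: C_1 → C_0 maps an edge to its endpoints' difference, ∂[p,q] = q − p.
This gives a 6×7 integer matrix of rank 5; reducing to Smith normal form yields diagonal entries (1,1,1,1,1).

The boundary map ∂_2: C_2 → C_1 acts by ∂[p,q,r] = [q,r] − [p,r] + [p,q]. For instance
  ∂[2,3,5] = [3,5] − [2,5] + [2,3].
As a 7×1 matrix over Z this has rank 1, with invariant factors (1).

From H_k ≅ ker(∂_k) / im(∂_{k+1}) we obtain:

  H_0: rank C_0 − rank ∂_1 = 6 − 5 = 1, and the invariant factors of ∂_1 are all 1, so H_0 ≅ Z.
  H_1: rank ker ∂_1 − rank ∂_2 = (7 − 5) − 1 = 1, and the invariant factors of ∂_2 are all 1, so H_1 ≅ Z.
  H_2: rank ker ∂_2 − rank ∂_3 = (1 − 1) − 0 = 0, and there is no ∂_3, so H_2 ≅ 0.

Hence the Betti numbers are b_0 = 1, b_1 = 1, b_2 = 0.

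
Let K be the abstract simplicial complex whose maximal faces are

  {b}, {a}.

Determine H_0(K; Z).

We work with the vertex ordering a < b. The simplices of K, each written with vertices in increasing order, are:

  0-simplices (2): a, b

giving chain groups C_0 ≅ Z^2.

Now H_k = ker ∂_k / im ∂_{k+1}, so:

  H_0: rank C_0 − rank ∂_1 = 2 − 0 = 2, and there is no ∂_1, so H_0 ≅ Z^2.

H_0 = Z^2.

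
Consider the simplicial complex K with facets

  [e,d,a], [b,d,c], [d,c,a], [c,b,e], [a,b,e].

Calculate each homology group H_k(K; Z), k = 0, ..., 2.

H_0 = Z,  H_1 = Z,  H_2 = 0.

K has 5 vertices, 10 edges, 5 triangles.
rank ∂_0 = 0, rank ∂_1 = 4 ⇒ b_0 = 5 − 0 − 4 = 1; all invariant factors of ∂_1 are 1 so no torsion. So H_0 ≅ Z.
rank ∂_1 = 4, rank ∂_2 = 5 ⇒ b_1 = 10 − 4 − 5 = 1; all invariant factors of ∂_2 are 1 so no torsion. So H_1 ≅ Z.
rank ∂_2 = 5, rank ∂_3 = 0 ⇒ b_2 = 5 − 5 − 0 = 0. So H_2 ≅ 0.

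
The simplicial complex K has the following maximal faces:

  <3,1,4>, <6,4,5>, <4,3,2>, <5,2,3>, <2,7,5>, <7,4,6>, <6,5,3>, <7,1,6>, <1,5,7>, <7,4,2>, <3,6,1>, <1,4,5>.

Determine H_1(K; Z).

H_1 ≅ Z/2.

Order the vertices as 1 < 2 < 3 < 4 < 5 < 6 < 7. Listing each simplex with vertices in this order, K has dimension 2 with simplices:

  0-simplices (7): [1], [2], [3], [4], [5], [6], [7]
  1-simplices (18): [1,3], [1,4], [1,5], [1,6], [1,7], [2,3], [2,4], [2,5], [2,7], [3,4], [3,5], [3,6], [4,5], [4,6], [4,7], [5,6], [5,7], [6,7]
  2-simplices (12): [1,3,4], [1,3,6], [1,4,5], [1,5,7], [1,6,7], [2,3,4], [2,3,5], [2,4,7], [2,5,7], [3,5,6], [4,5,6], [4,6,7]

so the chain groups are C_0 ≅ Z^7, C_1 ≅ Z^18, C_2 ≅ Z^12.

∂_1: C_1 → C_0 maps an edge to its endpoints' difference, ∂[p,q] = q − p. For instance
  ∂[1,6] = [6] − [1].
The resulting 7×18 matrix has rank 6, and its Smith normal form has invariant factors (1,1,1,1,1,1).

∂_2: C_2 → C_1 sends each 2-simplex [p,q,r] to [q,r] − [p,r] + [p,q]. For instance
  ∂[1,4,5] = [4,5] − [1,5] + [1,4],
  ∂[1,3,4] = [3,4] − [1,4] + [1,3].
This gives a 18×12 integer matrix of rank 12; reducing to Smith normal form yields diagonal entries (1,1,1,1,1,1,1,1,1,1,1,2).

Computing H_k = (kernel of ∂_k) / (image of ∂_{k+1}):

  H_1: rank ker ∂_1 − rank ∂_2 = (18 − 6) − 12 = 0, and ∂_2 has invariant factor 2 > 1, so H_1 ≅ Z/2.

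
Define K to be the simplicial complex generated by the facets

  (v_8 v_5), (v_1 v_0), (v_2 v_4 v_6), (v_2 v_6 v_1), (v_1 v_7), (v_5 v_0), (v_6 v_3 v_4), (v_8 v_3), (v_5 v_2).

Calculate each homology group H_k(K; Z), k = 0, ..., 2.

Fix the vertex order v_0 < v_1 < v_2 < v_3 < v_4 < v_5 < v_6 < v_7 < v_8 and write every simplex with vertices in increasing order. Then dim K = 2 and the simplices of K are:

  0-simplices (9): [v_0], [v_1], [v_2], [v_3], [v_4], [v_5], [v_6], [v_7], [v_8]
  1-simplices (13): [v_0,v_1], [v_0,v_5], [v_1,v_2], [v_1,v_6], [v_1,v_7], [v_2,v_4], [v_2,v_5], [v_2,v_6], [v_3,v_4], [v_3,v_6], [v_3,v_8], [v_4,v_6], [v_5,v_8]
  2-simplices (3): [v_1,v_2,v_6], [v_2,v_4,v_6], [v_3,v_4,v_6]

Hence C_0 ≅ Z^9, C_1 ≅ Z^13, C_2 ≅ Z^3.

Boundary ∂_1: C_1 → C_0 is given by ∂[p,q] = [q] − [p].
The 9×13 boundary matrix has rank 8 and Smith normal form diag(1,1,1,1,1,1,1,1).

Boundary ∂_2: C_2 → C_1 maps a triangle to the signed sum of its edges. For instance
  ∂[v_2,v_4,v_6] = [v_4,v_6] − [v_2,v_6] + [v_2,v_4],
  ∂[v_1,v_2,v_6] = [v_2,v_6] − [v_1,v_6] + [v_1,v_2].
The 13×3 boundary matrix has rank 3 and Smith normal form diag(1,1,1).

Computing H_k = (kernel of ∂_k) / (image of ∂_{k+1}):

  H_0: rank C_0 − rank ∂_1 = 9 − 8 = 1, and the invariant factors of ∂_1 are all 1, so H_0 ≅ Z.
  H_1: rank ker ∂_1 − rank ∂_2 = (13 − 8) − 3 = 2, and the invariant factors of ∂_2 are all 1, so H_1 ≅ Z^2.
  H_2: rank ker ∂_2 − rank ∂_3 = (3 − 3) − 0 = 0, and there is no ∂_3, so H_2 ≅ 0.

As a check, the Euler characteristic is 9 − 13 + 3 = -1, which agrees with 1 − 2 + 0 = -1.

H_0 ≅ Z,  H_1 ≅ Z^2,  H_2 = 0.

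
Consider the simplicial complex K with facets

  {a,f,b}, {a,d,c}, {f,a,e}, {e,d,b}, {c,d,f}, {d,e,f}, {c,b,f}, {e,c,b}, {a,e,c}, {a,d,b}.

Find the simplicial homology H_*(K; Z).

Order the vertices as a < b < c < d < e < f. Listing each simplex with vertices in this order, K has dimension 2 with simplices:

  0-simplices (6): a, b, c, d, e, f
  1-simplices (15): ab, ac, ad, ae, af, bc, bd, be, bf, cd, ce, cf, de, df, ef
  2-simplices (10): abd, abf, acd, ace, aef, bce, bcf, bde, cdf, def

so the chain groups are C_0 ≅ Z^6, C_1 ≅ Z^15, C_2 ≅ Z^10.

Boundary ∂_1: C_1 → C_0 is given by ∂[p,q] = [q] − [p].
As a 6×15 matrix over Z this has rank 5, with invariant factors (1,1,1,1,1).

The boundary map ∂_2: C_2 → C_1 sends each 2-simplex [p,q,r] to [q,r] − [p,r] + [p,q]. For instance
  ∂cdf = df − cf + cd,
  ∂ace = ce − ae + ac.
The 15×10 boundary matrix has rank 10 and Smith normal form diag(1,1,1,1,1,1,1,1,1,2).

From H_k ≅ ker(∂_k) / im(∂_{k+1}) we obtain:

  H_0: rank C_0 − rank ∂_1 = 6 − 5 = 1, and the invariant factors of ∂_1 are all 1, so H_0 ≅ Z.
  H_1: rank ker ∂_1 − rank ∂_2 = (15 − 5) − 10 = 0, and ∂_2 has invariant factor 2 > 1, so H_1 ≅ Z/2.
  H_2: rank ker ∂_2 − rank ∂_3 = (10 − 10) − 0 = 0, and there is no ∂_3, so H_2 ≅ 0.

H_0 ≅ Z,  H_1 ≅ Z/2,  H_2 = 0.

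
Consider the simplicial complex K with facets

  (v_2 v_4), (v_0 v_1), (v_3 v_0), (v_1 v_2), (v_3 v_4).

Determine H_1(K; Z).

H_1 ≅ Z.

Fix the vertex order v_0 < v_1 < v_2 < v_3 < v_4 and write every simplex with vertices in increasing order. Then dim K = 1 and the simplices of K are:

  0-simplices (5): [v_0], [v_1], [v_2], [v_3], [v_4]
  1-simplices (5): [v_0,v_1], [v_0,v_3], [v_1,v_2], [v_2,v_4], [v_3,v_4]

so the chain groups are C_0 ≅ Z^5, C_1 ≅ Z^5.

The boundary map ∂_1: C_1 → C_0 is given by ∂[p,q] = [q] − [p]. For instance
  ∂[v_2,v_4] = [v_4] − [v_2].
The 5×5 boundary matrix has rank 4 and Smith normal form diag(1,1,1,1).

Now H_k = ker ∂_k / im ∂_{k+1}, so:

  H_1: rank ker ∂_1 − rank ∂_2 = (5 − 4) − 0 = 1, and there is no ∂_2, so H_1 ≅ Z.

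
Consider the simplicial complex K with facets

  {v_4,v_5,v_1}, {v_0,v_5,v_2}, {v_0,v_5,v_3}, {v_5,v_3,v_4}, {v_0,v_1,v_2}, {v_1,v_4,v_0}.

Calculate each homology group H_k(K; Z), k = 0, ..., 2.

Order the vertices as v_0 < v_1 < v_2 < v_3 < v_4 < v_5. Listing each simplex with vertices in this order, K has dimension 2 with simplices:

  0-simplices (6): [v_0], [v_1], [v_2], [v_3], [v_4], [v_5]
  1-simplices (12): [v_0,v_1], [v_0,v_2], [v_0,v_3], [v_0,v_4], [v_0,v_5], [v_1,v_2], [v_1,v_4], [v_1,v_5], [v_2,v_5], [v_3,v_4], [v_3,v_5], [v_4,v_5]
  2-simplices (6): [v_0,v_1,v_2], [v_0,v_1,v_4], [v_0,v_2,v_5], [v_0,v_3,v_5], [v_1,v_4,v_5], [v_3,v_4,v_5]

Hence C_0 ≅ Z^6, C_1 ≅ Z^12, C_2 ≅ Z^6.

The boundary map ∂_1: C_1 → C_0 sends each edge [p,q] (with p < q) to q − p. For instance
  ∂[v_0,v_1] = [v_1] − [v_0].
The 6×12 boundary matrix has rank 5 and Smith normal form diag(1,1,1,1,1).

The boundary map ∂_2: C_2 → C_1 maps a triangle to the signed sum of its edges. For instance
  ∂[v_0,v_3,v_5] = [v_3,v_5] − [v_0,v_5] + [v_0,v_3],
  ∂[v_1,v_4,v_5] = [v_4,v_5] − [v_1,v_5] + [v_1,v_4].
The 12×6 boundary matrix has rank 6 and Smith normal form diag(1,1,1,1,1,1).

Now H_k = ker ∂_k / im ∂_{k+1}, so:

  H_0: rank C_0 − rank ∂_1 = 6 − 5 = 1, and the invariant factors of ∂_1 are all 1, so H_0 = Z.
  H_1: rank ker ∂_1 − rank ∂_2 = (12 − 5) − 6 = 1, and the invariant factors of ∂_2 are all 1, so H_1 = Z.
  H_2: rank ker ∂_2 − rank ∂_3 = (6 − 6) − 0 = 0, and there is no ∂_3, so H_2 = 0.

As a check, the Euler characteristic is 6 − 12 + 6 = 0, which agrees with 1 − 1 + 0 = 0.

H_0 ≅ Z,  H_1 ≅ Z,  H_2 = 0.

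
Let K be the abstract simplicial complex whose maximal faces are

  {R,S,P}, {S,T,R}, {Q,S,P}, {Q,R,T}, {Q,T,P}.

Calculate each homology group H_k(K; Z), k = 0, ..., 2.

Fix the vertex order P < Q < R < S < T and write every simplex with vertices in increasing order. Then dim K = 2 and the simplices of K are:

  0-simplices (5): P, Q, R, S, T
  1-simplices (10): PQ, PR, PS, PT, QR, QS, QT, RS, RT, ST
  2-simplices (5): PQS, PQT, PRS, QRT, RST

so the chain groups are C_0 ≅ Z^5, C_1 ≅ Z^10, C_2 ≅ Z^5.

Boundary ∂_1: C_1 → C_0 sends each edge [p,q] (with p < q) to q − p.
The 5×10 boundary matrix has rank 4 and Smith normal form diag(1,1,1,1).

Boundary ∂_2: C_2 → C_1 acts by ∂[p,q,r] = [q,r] − [p,r] + [p,q]. For instance
  ∂PQS = QS − PS + PQ,
  ∂RST = ST − RT + RS.
As a 10×5 matrix over Z this has rank 5, with invariant factors (1,1,1,1,1).

Reading off H_k = ker ∂_k / im ∂_{k+1}:

  H_0: rank C_0 − rank ∂_1 = 5 − 4 = 1, and the invariant factors of ∂_1 are all 1, so H_0 ≅ Z.
  H_1: rank ker ∂_1 − rank ∂_2 = (10 − 4) − 5 = 1, and the invariant factors of ∂_2 are all 1, so H_1 ≅ Z.
  H_2: rank ker ∂_2 − rank ∂_3 = (5 − 5) − 0 = 0, and there is no ∂_3, so H_2 ≅ 0.

(K is a triangulation of the Möbius band.)

H_0 ≅ Z,  H_1 ≅ Z,  H_2 = 0.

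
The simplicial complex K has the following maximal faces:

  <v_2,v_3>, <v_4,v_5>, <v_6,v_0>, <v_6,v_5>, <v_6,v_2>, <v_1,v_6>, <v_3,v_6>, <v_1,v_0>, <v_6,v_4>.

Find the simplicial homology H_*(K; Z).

H_0 ≅ Z,  H_1 ≅ Z^3.

Take the total order v_0 < v_1 < v_2 < v_3 < v_4 < v_5 < v_6 on the vertex set. Then K (dimension 1) consists of the simplices:

  0-simplices (7): [v_0], [v_1], [v_2], [v_3], [v_4], [v_5], [v_6]
  1-simplices (9): [v_0,v_1], [v_0,v_6], [v_1,v_6], [v_2,v_3], [v_2,v_6], [v_3,v_6], [v_4,v_5], [v_4,v_6], [v_5,v_6]

giving chain groups C_0 ≅ Z^7, C_1 ≅ Z^9.

Boundary ∂_1: C_1 → C_0 sends each edge [p,q] (with p < q) to q − p.
The 7×9 boundary matrix has rank 6 and Smith normal form diag(1,1,1,1,1,1).

From H_k ≅ ker(∂_k) / im(∂_{k+1}) we obtain:

  H_0: rank C_0 − rank ∂_1 = 7 − 6 = 1, and the invariant factors of ∂_1 are all 1, so H_0 ≅ Z.
  H_1: rank ker ∂_1 − rank ∂_2 = (9 − 6) − 0 = 3, and there is no ∂_2, so H_1 ≅ Z^3.

As a check, the Euler characteristic is 7 − 9 = -2, which agrees with 1 − 3 = -2.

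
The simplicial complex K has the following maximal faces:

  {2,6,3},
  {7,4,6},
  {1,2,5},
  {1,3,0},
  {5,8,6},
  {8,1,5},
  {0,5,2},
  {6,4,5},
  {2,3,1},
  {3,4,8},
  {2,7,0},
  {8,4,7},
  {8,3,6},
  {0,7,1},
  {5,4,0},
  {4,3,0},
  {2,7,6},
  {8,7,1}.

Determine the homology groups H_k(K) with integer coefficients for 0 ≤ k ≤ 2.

We work with the vertex ordering 0 < 1 < 2 < 3 < 4 < 5 < 6 < 7 < 8. The simplices of K, each written with vertices in increasing order, are:

  0-simplices (9): [0], [1], [2], [3], [4], [5], [6], [7], [8]
  1-simplices (27): (27 of them)
  2-simplices (18): [0,1,3], [0,1,7], [0,2,5], [0,2,7], [0,3,4], [0,4,5], [1,2,3], [1,2,5], [1,5,8], [1,7,8], [2,3,6], [2,6,7], [3,4,8], [3,6,8], [4,5,6], [4,6,7], [4,7,8], [5,6,8]

so the chain groups are C_0 ≅ Z^9, C_1 ≅ Z^27, C_2 ≅ Z^18.

∂_1: C_1 → C_0 is given by ∂[p,q] = [q] − [p]. For instance
  ∂[0,7] = [7] − [0].
As a 9×27 matrix over Z this has rank 8, with invariant factors (1,1,1,1,1,1,1,1).

∂_2: C_2 → C_1 maps a triangle to the signed sum of its edges. For instance
  ∂[0,4,5] = [4,5] − [0,5] + [0,4],
  ∂[0,2,7] = [2,7] − [0,7] + [0,2].
As a 27×18 matrix over Z this has rank 18, with invariant factors (1,1,1,1,1,1,1,1,1,1,1,1,1,1,1,1,1,2).

Computing H_k = (kernel of ∂_k) / (image of ∂_{k+1}):

  H_0: rank C_0 − rank ∂_1 = 9 − 8 = 1, and the invariant factors of ∂_1 are all 1, so H_0 ≅ Z.
  H_1: rank ker ∂_1 − rank ∂_2 = (27 − 8) − 18 = 1, and ∂_2 has invariant factor 2 > 1, so H_1 ≅ Z ⊕ Z/2Z.
  H_2: rank ker ∂_2 − rank ∂_3 = (18 − 18) − 0 = 0, and there is no ∂_3, so H_2 ≅ 0.

As a check, the Euler characteristic is 9 − 27 + 18 = 0, which agrees with 1 − 1 + 0 = 0.
(K is a triangulation of the Klein bottle.)

H_0 = Z,  H_1 = Z ⊕ Z/2Z,  H_2 = 0.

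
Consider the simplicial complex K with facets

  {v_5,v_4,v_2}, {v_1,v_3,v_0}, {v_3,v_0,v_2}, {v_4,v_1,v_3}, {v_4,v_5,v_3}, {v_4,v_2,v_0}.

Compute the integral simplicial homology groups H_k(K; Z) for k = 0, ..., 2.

Order the vertices as v_0 < v_1 < v_2 < v_3 < v_4 < v_5. Listing each simplex with vertices in this order, K has dimension 2 with simplices:

  0-simplices (6): [v_0], [v_1], [v_2], [v_3], [v_4], [v_5]
  1-simplices (12): [v_0,v_1], [v_0,v_2], [v_0,v_3], [v_0,v_4], [v_1,v_3], [v_1,v_4], [v_2,v_3], [v_2,v_4], [v_2,v_5], [v_3,v_4], [v_3,v_5], [v_4,v_5]
  2-simplices (6): [v_0,v_1,v_3], [v_0,v_2,v_3], [v_0,v_2,v_4], [v_1,v_3,v_4], [v_2,v_4,v_5], [v_3,v_4,v_5]

giving chain groups C_0 ≅ Z^6, C_1 ≅ Z^12, C_2 ≅ Z^6.

∂_1: C_1 → C_0 is given by ∂[p,q] = [q] − [p]. For instance
  ∂[v_2,v_5] = [v_5] − [v_2].
The resulting 6×12 matrix has rank 5, and its Smith normal form has invariant factors (1,1,1,1,1).

Boundary ∂_2: C_2 → C_1 acts by ∂[p,q,r] = [q,r] − [p,r] + [p,q]. For instance
  ∂[v_2,v_4,v_5] = [v_4,v_5] − [v_2,v_5] + [v_2,v_4],
  ∂[v_0,v_1,v_3] = [v_1,v_3] − [v_0,v_3] + [v_0,v_1].
This gives a 12×6 integer matrix of rank 6; reducing to Smith normal form yields diagonal entries (1,1,1,1,1,1).

Reading off H_k = ker ∂_k / im ∂_{k+1}:

  H_0: rank C_0 − rank ∂_1 = 6 − 5 = 1, and the invariant factors of ∂_1 are all 1, so H_0 ≅ Z.
  H_1: rank ker ∂_1 − rank ∂_2 = (12 − 5) − 6 = 1, and the invariant factors of ∂_2 are all 1, so H_1 ≅ Z.
  H_2: rank ker ∂_2 − rank ∂_3 = (6 − 6) − 0 = 0, and there is no ∂_3, so H_2 ≅ 0.

H_0 = Z,  H_1 = Z,  H_2 = 0.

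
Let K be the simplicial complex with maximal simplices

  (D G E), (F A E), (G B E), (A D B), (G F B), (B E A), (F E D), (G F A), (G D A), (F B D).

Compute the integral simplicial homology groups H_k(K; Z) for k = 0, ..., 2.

H_0 = Z,  H_1 = Z/2,  H_2 = 0.

Fix the vertex order A < B < D < E < F < G and write every simplex with vertices in increasing order. Then dim K = 2 and the simplices of K are:

  0-simplices (6): A, B, D, E, F, G
  1-simplices (15): AB, AD, AE, AF, AG, BD, BE, BF, BG, DE, DF, DG, EF, EG, FG
  2-simplices (10): ABD, ABE, ADG, AEF, AFG, BDF, BEG, BFG, DEF, DEG

giving chain groups C_0 ≅ Z^6, C_1 ≅ Z^15, C_2 ≅ Z^10.

Boundary ∂_1: C_1 → C_0 maps an edge to its endpoints' difference, ∂[p,q] = q − p. For instance
  ∂AB = B − A.
As a 6×15 matrix over Z this has rank 5, with invariant factors (1,1,1,1,1).

Boundary ∂_2: C_2 → C_1 acts by ∂[p,q,r] = [q,r] − [p,r] + [p,q]. For instance
  ∂AFG = FG − AG + AF,
  ∂DEF = EF − DF + DE.
As a 15×10 matrix over Z this has rank 10, with invariant factors (1,1,1,1,1,1,1,1,1,2).

Now H_k = ker ∂_k / im ∂_{k+1}, so:

  H_0: rank C_0 − rank ∂_1 = 6 − 5 = 1, and the invariant factors of ∂_1 are all 1, so H_0 ≅ Z.
  H_1: rank ker ∂_1 − rank ∂_2 = (15 − 5) − 10 = 0, and ∂_2 has invariant factor 2 > 1, so H_1 ≅ Z/2.
  H_2: rank ker ∂_2 − rank ∂_3 = (10 − 10) − 0 = 0, and there is no ∂_3, so H_2 ≅ 0.

As a check, the Euler characteristic is 6 − 15 + 10 = 1, which agrees with 1 − 0 + 0 = 1.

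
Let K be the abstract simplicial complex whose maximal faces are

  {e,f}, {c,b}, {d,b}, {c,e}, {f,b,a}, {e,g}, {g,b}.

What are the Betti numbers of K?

b_0 = 1, b_1 = 2, b_2 = 0.

K has 7 vertices, 9 edges, 1 triangle.
rank ∂_0 = 0, rank ∂_1 = 6 ⇒ b_0 = 7 − 0 − 6 = 1; all invariant factors of ∂_1 are 1 so no torsion. So H_0 = Z.
rank ∂_1 = 6, rank ∂_2 = 1 ⇒ b_1 = 9 − 6 − 1 = 2; all invariant factors of ∂_2 are 1 so no torsion. So H_1 = Z^2.
rank ∂_2 = 1, rank ∂_3 = 0 ⇒ b_2 = 1 − 1 − 0 = 0. So H_2 = 0.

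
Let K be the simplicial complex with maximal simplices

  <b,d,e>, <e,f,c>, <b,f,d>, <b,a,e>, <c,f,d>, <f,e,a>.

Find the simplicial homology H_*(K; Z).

H_0 = Z,  H_1 = Z,  H_2 = 0.

Take the total order a < b < c < d < e < f on the vertex set. Then K (dimension 2) consists of the simplices:

  0-simplices (6): a, b, c, d, e, f
  1-simplices (12): ab, ae, af, bd, be, bf, cd, ce, cf, de, df, ef
  2-simplices (6): abe, aef, bde, bdf, cdf, cef

Hence C_0 ≅ Z^6, C_1 ≅ Z^12, C_2 ≅ Z^6.

Boundary ∂_1: C_1 → C_0 sends each edge [p,q] (with p < q) to q − p. For instance
  ∂ef = f − e.
The resulting 6×12 matrix has rank 5, and its Smith normal form has invariant factors (1,1,1,1,1).

∂_2: C_2 → C_1 acts by ∂[p,q,r] = [q,r] − [p,r] + [p,q]. For instance
  ∂cdf = df − cf + cd,
  ∂aef = ef − af + ae.
The 12×6 boundary matrix has rank 6 and Smith normal form diag(1,1,1,1,1,1).

Computing H_k = (kernel of ∂_k) / (image of ∂_{k+1}):

  H_0: rank C_0 − rank ∂_1 = 6 − 5 = 1, and the invariant factors of ∂_1 are all 1, so H_0 ≅ Z.
  H_1: rank ker ∂_1 − rank ∂_2 = (12 − 5) − 6 = 1, and the invariant factors of ∂_2 are all 1, so H_1 ≅ Z.
  H_2: rank ker ∂_2 − rank ∂_3 = (6 − 6) − 0 = 0, and there is no ∂_3, so H_2 ≅ 0.

(K is a triangulation of the cylinder S^1 x I.)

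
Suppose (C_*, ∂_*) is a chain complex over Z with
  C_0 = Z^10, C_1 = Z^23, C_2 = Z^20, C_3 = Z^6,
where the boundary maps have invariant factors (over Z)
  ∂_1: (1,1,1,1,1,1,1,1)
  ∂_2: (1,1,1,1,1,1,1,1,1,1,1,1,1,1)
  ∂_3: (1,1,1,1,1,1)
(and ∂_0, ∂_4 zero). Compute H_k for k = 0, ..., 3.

H_0: b_0 = 10 − 0 − 8 = 2; torsion from ∂_1 factors > 1: none. So H_0 = Z^2.
H_1: b_1 = 23 − 8 − 14 = 1; torsion from ∂_2 factors > 1: none. So H_1 = Z.
H_2: b_2 = 20 − 14 − 6 = 0; torsion from ∂_3 factors > 1: none. So H_2 = 0.
H_3: b_3 = 6 − 6 − 0 = 0; torsion from ∂_4 factors > 1: none. So H_3 = 0.

H_0 = Z^2,  H_1 = Z,  H_2 = 0,  H_3 = 0.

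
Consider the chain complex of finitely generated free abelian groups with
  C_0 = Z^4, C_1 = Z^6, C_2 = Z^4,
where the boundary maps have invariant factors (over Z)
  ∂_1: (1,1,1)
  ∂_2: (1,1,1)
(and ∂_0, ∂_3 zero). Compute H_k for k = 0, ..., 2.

H_0: b_0 = 4 − 0 − 3 = 1; torsion from ∂_1 factors > 1: none. So H_0 = Z.
H_1: b_1 = 6 − 3 − 3 = 0; torsion from ∂_2 factors > 1: none. So H_1 = 0.
H_2: b_2 = 4 − 3 − 0 = 1; torsion from ∂_3 factors > 1: none. So H_2 = Z.

H_0 = Z,  H_1 = 0,  H_2 = Z.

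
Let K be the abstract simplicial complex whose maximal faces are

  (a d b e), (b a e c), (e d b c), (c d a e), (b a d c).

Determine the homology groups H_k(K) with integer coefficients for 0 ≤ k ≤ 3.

K has 5 vertices, 10 edges, 10 triangles, 5 3-simplices.
rank ∂_0 = 0, rank ∂_1 = 4 ⇒ b_0 = 5 − 0 − 4 = 1; all invariant factors of ∂_1 are 1 so no torsion. So H_0 ≅ Z.
rank ∂_1 = 4, rank ∂_2 = 6 ⇒ b_1 = 10 − 4 − 6 = 0; all invariant factors of ∂_2 are 1 so no torsion. So H_1 ≅ 0.
rank ∂_2 = 6, rank ∂_3 = 4 ⇒ b_2 = 10 − 6 − 4 = 0; all invariant factors of ∂_3 are 1 so no torsion. So H_2 ≅ 0.
rank ∂_3 = 4, rank ∂_4 = 0 ⇒ b_3 = 5 − 4 − 0 = 1. So H_3 ≅ Z.

H_0 = Z,  H_1 = 0,  H_2 = 0,  H_3 = Z.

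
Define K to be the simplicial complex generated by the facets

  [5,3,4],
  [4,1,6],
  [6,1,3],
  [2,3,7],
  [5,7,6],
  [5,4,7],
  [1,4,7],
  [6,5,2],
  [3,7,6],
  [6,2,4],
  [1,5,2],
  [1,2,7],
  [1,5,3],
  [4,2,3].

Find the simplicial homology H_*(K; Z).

Order the vertices as 1 < 2 < 3 < 4 < 5 < 6 < 7. Listing each simplex with vertices in this order, K has dimension 2 with simplices:

  0-simplices (7): [1], [2], [3], [4], [5], [6], [7]
  1-simplices (21): [1,2], [1,3], [1,4], [1,5], [1,6], [1,7], [2,3], [2,4], [2,5], [2,6], [2,7], [3,4], [3,5], [3,6], [3,7], [4,5], [4,6], [4,7], [5,6], [5,7], [6,7]
  2-simplices (14): [1,2,5], [1,2,7], [1,3,5], [1,3,6], [1,4,6], [1,4,7], [2,3,4], [2,3,7], [2,4,6], [2,5,6], [3,4,5], [3,6,7], [4,5,7], [5,6,7]

so the chain groups are C_0 ≅ Z^7, C_1 ≅ Z^21, C_2 ≅ Z^14.

The boundary map ∂_1: C_1 → C_0 is given by ∂[p,q] = [q] − [p].
As a 7×21 matrix over Z this has rank 6, with invariant factors (1,1,1,1,1,1).

∂_2: C_2 → C_1 acts by ∂[p,q,r] = [q,r] − [p,r] + [p,q]. For instance
  ∂[2,4,6] = [4,6] − [2,6] + [2,4],
  ∂[5,6,7] = [6,7] − [5,7] + [5,6].
The 21×14 boundary matrix has rank 13 and Smith normal form diag(1,1,1,1,1,1,1,1,1,1,1,1,1).

Computing H_k = (kernel of ∂_k) / (image of ∂_{k+1}):

  H_0: rank C_0 − rank ∂_1 = 7 − 6 = 1, and the invariant factors of ∂_1 are all 1, so H_0 = Z.
  H_1: rank ker ∂_1 − rank ∂_2 = (21 − 6) − 13 = 2, and the invariant factors of ∂_2 are all 1, so H_1 = Z^2.
  H_2: rank ker ∂_2 − rank ∂_3 = (14 − 13) − 0 = 1, and there is no ∂_3, so H_2 = Z.

H_0 ≅ Z,  H_1 ≅ Z^2,  H_2 ≅ Z.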